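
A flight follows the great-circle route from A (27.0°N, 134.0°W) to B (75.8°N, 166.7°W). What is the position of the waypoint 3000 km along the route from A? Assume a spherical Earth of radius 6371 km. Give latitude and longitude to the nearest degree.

≈ (53°N, 141°W)

Write both endpoints as unit vectors p₁, p₂ with components (cos φ cos λ, cos φ sin λ, sin φ).
The central angle between the endpoints is δ = arccos(p₁·p₂) ≈ 0.897 rad (51.4°). The total great-circle distance is δ·R ≈ 0.897 × 6371 ≈ 5714 km, so the target fraction is f = 3000/5714 ≈ 0.525.
Interpolate at f ≈ 0.525 with slerp weights a = sin((1−f)δ)/sin δ ≈ 0.529, b = sin(fδ)/sin δ ≈ 0.581.
p = a·p₁ + b·p₂ ≈ (-0.466, -0.372, 0.803); φ = arcsin(p_z) ≈ 53.41°, λ = atan2(p_y, p_x) ≈ -141.42°.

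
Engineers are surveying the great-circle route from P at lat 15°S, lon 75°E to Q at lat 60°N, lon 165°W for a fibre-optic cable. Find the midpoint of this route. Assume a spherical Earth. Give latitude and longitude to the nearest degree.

≈ lat 36°N, lon 106°E

Convert each endpoint to a unit vector on the sphere (x = cos φ cos λ, y = cos φ sin λ, z = sin φ).
The central angle between the endpoints is δ = arccos(p₁·p₂) ≈ 2.055 rad (117.8°).
Interpolate at f = 1/2 with slerp weights a = sin((1−f)δ)/sin δ ≈ 0.967, b = sin(fδ)/sin δ ≈ 0.967.
p = a·p₁ + b·p₂ ≈ (-0.225, 0.777, 0.587); φ = arcsin(p_z) ≈ 35.97°, λ = atan2(p_y, p_x) ≈ 106.17°.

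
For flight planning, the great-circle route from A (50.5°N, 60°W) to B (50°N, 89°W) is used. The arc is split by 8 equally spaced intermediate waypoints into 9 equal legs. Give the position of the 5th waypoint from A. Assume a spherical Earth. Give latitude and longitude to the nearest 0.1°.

Write both endpoints as unit vectors p₁, p₂ with components (cos φ cos λ, cos φ sin λ, sin φ).
The central angle between the endpoints is δ = arccos(p₁·p₂) ≈ 0.322 rad (18.4°).
Interpolate at f = 5/9 with slerp weights a = sin((1−f)δ)/sin δ ≈ 0.451, b = sin(fδ)/sin δ ≈ 0.562.
p = a·p₁ + b·p₂ ≈ (0.150, -0.610, 0.778); φ = arcsin(p_z) ≈ 51.12°, λ = atan2(p_y, p_x) ≈ -76.21°.

≈ (51.1°N, 76.2°W)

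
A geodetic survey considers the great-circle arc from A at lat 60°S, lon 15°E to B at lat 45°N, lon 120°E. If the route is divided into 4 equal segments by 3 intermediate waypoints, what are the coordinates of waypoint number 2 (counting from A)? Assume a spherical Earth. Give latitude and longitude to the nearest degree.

≈ lat 12°S, lon 80°E

Write both endpoints as unit vectors p₁, p₂ with components (cos φ cos λ, cos φ sin λ, sin φ).
The central angle between the endpoints is δ = arccos(p₁·p₂) ≈ 2.352 rad (134.7°).
Interpolate at f = 2/4 with slerp weights a = sin((1−f)δ)/sin δ ≈ 1.299, b = sin(fδ)/sin δ ≈ 1.299.
p = a·p₁ + b·p₂ ≈ (0.168, 0.964, -0.207); φ = arcsin(p_z) ≈ -11.92°, λ = atan2(p_y, p_x) ≈ 80.10°.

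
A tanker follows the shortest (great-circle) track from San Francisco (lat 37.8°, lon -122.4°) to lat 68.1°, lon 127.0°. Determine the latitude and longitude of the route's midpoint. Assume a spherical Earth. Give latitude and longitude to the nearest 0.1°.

Write both endpoints as unit vectors p₁, p₂ with components (cos φ cos λ, cos φ sin λ, sin φ).
The central angle between the endpoints is δ = arccos(p₁·p₂) ≈ 1.087 rad (62.3°).
Interpolate at f = 1/2 with slerp weights a = sin((1−f)δ)/sin δ ≈ 0.584, b = sin(fδ)/sin δ ≈ 0.584.
p = a·p₁ + b·p₂ ≈ (-0.378, -0.216, 0.900); φ = arcsin(p_z) ≈ 64.17°, λ = atan2(p_y, p_x) ≈ -150.32°.

≈ lat 64.2°, lon -150.3°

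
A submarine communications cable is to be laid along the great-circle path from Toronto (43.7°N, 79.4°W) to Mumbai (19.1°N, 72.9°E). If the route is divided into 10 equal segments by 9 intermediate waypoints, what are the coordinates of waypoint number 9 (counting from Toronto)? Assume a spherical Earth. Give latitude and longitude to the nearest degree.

≈ (29°N, 68°E)

The haversine formula gives a central angle δ ≈ 1.959 rad (112.3°) between the endpoints.
Interpolate at f = 9/10 with slerp weights a = sin((1−f)δ)/sin δ ≈ 0.210, b = sin(fδ)/sin δ ≈ 1.061.
p = a·p₁ + b·p₂ ≈ (0.323, 0.808, 0.492); φ = arcsin(p_z) ≈ 29.50°, λ = atan2(p_y, p_x) ≈ 68.24°.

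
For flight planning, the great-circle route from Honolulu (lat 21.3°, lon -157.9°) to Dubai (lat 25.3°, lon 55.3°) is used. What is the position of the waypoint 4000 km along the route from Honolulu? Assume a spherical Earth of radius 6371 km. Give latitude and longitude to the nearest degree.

≈ lat 47°, lon 171°

Write both endpoints as unit vectors p₁, p₂ with components (cos φ cos λ, cos φ sin λ, sin φ).
The central angle between the endpoints is δ = arccos(p₁·p₂) ≈ 2.153 rad (123.3°). The total great-circle distance is δ·R ≈ 2.153 × 6371 ≈ 13715 km, so the target fraction is f = 4000/13715 ≈ 0.292.
Interpolate at f ≈ 0.292 with slerp weights a = sin((1−f)δ)/sin δ ≈ 1.196, b = sin(fδ)/sin δ ≈ 0.703.
p = a·p₁ + b·p₂ ≈ (-0.670, 0.103, 0.735); φ = arcsin(p_z) ≈ 47.29°, λ = atan2(p_y, p_x) ≈ 171.22°.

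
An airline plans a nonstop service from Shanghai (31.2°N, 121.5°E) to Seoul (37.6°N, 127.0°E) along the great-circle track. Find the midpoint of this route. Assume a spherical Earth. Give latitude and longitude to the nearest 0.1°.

From cos δ = sin φ₁ sin φ₂ + cos φ₁ cos φ₂ cos Δλ, the central angle is δ ≈ 0.137 rad (7.8°).
Interpolate at f = 1/2 with slerp weights a = sin((1−f)δ)/sin δ ≈ 0.501, b = sin(fδ)/sin δ ≈ 0.501.
p = a·p₁ + b·p₂ ≈ (-0.463, 0.683, 0.565); φ = arcsin(p_z) ≈ 34.43°, λ = atan2(p_y, p_x) ≈ 124.14°.

≈ 34.4°N, 124.1°E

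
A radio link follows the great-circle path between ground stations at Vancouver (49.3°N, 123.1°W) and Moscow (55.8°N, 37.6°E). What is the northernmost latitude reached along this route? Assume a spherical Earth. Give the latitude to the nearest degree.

≈ 83°N

The great circle lies in the plane with unit normal n̂ = (p₁ × p₂)/|p₁ × p₂|.
Here n̂_z ≈ +0.126; the vertex latitude is φ_max = arccos|n̂_z| ≈ 82.7°.
Check via Clairaut: cos φ_max = |cos φ₁| · sin C = cos(49.3°)·sin(11.2°) ≈ 0.126, again giving ≈ 82.7°.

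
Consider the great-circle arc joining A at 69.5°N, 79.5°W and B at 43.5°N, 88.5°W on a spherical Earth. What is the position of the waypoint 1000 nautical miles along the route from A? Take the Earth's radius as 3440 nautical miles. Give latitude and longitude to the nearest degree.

≈ 53°N, 87°W

From cos δ = sin φ₁ sin φ₂ + cos φ₁ cos φ₂ cos Δλ, the central angle is δ ≈ 0.461 rad (26.4°). The total great-circle distance is δ·R ≈ 0.461 × 3440 ≈ 1585 nmi, so the target fraction is f = 1000/1585 ≈ 0.631.
Interpolate at f ≈ 0.631 with slerp weights a = sin((1−f)δ)/sin δ ≈ 0.381, b = sin(fδ)/sin δ ≈ 0.644.
p = a·p₁ + b·p₂ ≈ (0.037, -0.598, 0.800); φ = arcsin(p_z) ≈ 53.16°, λ = atan2(p_y, p_x) ≈ -86.51°.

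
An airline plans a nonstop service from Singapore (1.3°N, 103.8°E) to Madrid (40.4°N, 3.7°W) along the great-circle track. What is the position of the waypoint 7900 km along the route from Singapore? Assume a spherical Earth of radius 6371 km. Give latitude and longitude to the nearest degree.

≈ 40°N, 38°E

The haversine formula gives a central angle δ ≈ 1.787 rad (102.4°) between the endpoints. The total great-circle distance is δ·R ≈ 1.787 × 6371 ≈ 11383 km, so the target fraction is f = 7900/11383 ≈ 0.694.
Interpolate at f ≈ 0.694 with slerp weights a = sin((1−f)δ)/sin δ ≈ 0.532, b = sin(fδ)/sin δ ≈ 0.968.
p = a·p₁ + b·p₂ ≈ (0.609, 0.469, 0.640); φ = arcsin(p_z) ≈ 39.76°, λ = atan2(p_y, p_x) ≈ 37.61°.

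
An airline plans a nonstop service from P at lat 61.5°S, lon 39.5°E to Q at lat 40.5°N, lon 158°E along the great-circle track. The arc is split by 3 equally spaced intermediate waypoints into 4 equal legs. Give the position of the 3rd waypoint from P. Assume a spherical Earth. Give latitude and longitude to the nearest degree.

Convert each endpoint to a unit vector on the sphere (x = cos φ cos λ, y = cos φ sin λ, z = sin φ).
The central angle between the endpoints is δ = arccos(p₁·p₂) ≈ 2.410 rad (138.1°).
Interpolate at f = 3/4 with slerp weights a = sin((1−f)δ)/sin δ ≈ 0.848, b = sin(fδ)/sin δ ≈ 1.455.
p = a·p₁ + b·p₂ ≈ (-0.713, 0.672, 0.200); φ = arcsin(p_z) ≈ 11.52°, λ = atan2(p_y, p_x) ≈ 136.73°.

≈ lat 12°N, lon 137°E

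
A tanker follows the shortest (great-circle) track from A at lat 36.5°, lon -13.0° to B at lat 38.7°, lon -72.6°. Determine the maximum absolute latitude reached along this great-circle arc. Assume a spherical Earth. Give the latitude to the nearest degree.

The great circle lies in the plane with unit normal n̂ = (p₁ × p₂)/|p₁ × p₂|.
Here n̂_z ≈ -0.747; the vertex latitude is φ_max = arccos|n̂_z| ≈ 41.7°.

≈ 42°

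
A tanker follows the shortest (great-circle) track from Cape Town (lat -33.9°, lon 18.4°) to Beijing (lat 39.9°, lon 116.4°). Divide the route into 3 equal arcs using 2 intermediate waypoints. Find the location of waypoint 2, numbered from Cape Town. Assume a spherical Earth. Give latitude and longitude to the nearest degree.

≈ lat 18°, lon 79°

Convert each endpoint to a unit vector on the sphere (x = cos φ cos λ, y = cos φ sin λ, z = sin φ).
The central angle between the endpoints is δ = arccos(p₁·p₂) ≈ 2.034 rad (116.5°).
Interpolate at f = 2/3 with slerp weights a = sin((1−f)δ)/sin δ ≈ 0.701, b = sin(fδ)/sin δ ≈ 1.092.
p = a·p₁ + b·p₂ ≈ (0.180, 0.934, 0.309); φ = arcsin(p_z) ≈ 18.03°, λ = atan2(p_y, p_x) ≈ 79.12°.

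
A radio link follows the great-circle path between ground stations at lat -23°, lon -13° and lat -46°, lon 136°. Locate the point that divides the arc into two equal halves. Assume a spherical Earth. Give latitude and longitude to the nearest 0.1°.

≈ lat -66.5°, lon 34.7°

Convert each endpoint to a unit vector on the sphere (x = cos φ cos λ, y = cos φ sin λ, z = sin φ).
The central angle between the endpoints is δ = arccos(p₁·p₂) ≈ 1.841 rad (105.5°).
Interpolate at f = 1/2 with slerp weights a = sin((1−f)δ)/sin δ ≈ 0.826, b = sin(fδ)/sin δ ≈ 0.826.
p = a·p₁ + b·p₂ ≈ (0.328, 0.228, -0.917); φ = arcsin(p_z) ≈ -66.47°, λ = atan2(p_y, p_x) ≈ 34.74°.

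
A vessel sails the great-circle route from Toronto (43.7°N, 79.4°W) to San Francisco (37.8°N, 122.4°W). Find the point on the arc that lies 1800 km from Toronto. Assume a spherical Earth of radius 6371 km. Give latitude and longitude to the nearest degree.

The haversine formula gives a central angle δ ≈ 0.571 rad (32.7°) between the endpoints. The total great-circle distance is δ·R ≈ 0.571 × 6371 ≈ 3639 km, so the target fraction is f = 1800/3639 ≈ 0.495.
Interpolate at f ≈ 0.495 with slerp weights a = sin((1−f)δ)/sin δ ≈ 0.527, b = sin(fδ)/sin δ ≈ 0.516.
p = a·p₁ + b·p₂ ≈ (-0.148, -0.718, 0.680); φ = arcsin(p_z) ≈ 42.83°, λ = atan2(p_y, p_x) ≈ -101.67°.

≈ 43°N, 102°W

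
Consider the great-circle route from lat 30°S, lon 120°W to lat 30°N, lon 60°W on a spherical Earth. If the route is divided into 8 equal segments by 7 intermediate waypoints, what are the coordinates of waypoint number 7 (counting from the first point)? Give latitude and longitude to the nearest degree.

Write both endpoints as unit vectors p₁, p₂ with components (cos φ cos λ, cos φ sin λ, sin φ).
The central angle between the endpoints is δ = arccos(p₁·p₂) ≈ 1.445 rad (82.8°).
Interpolate at f = 7/8 with slerp weights a = sin((1−f)δ)/sin δ ≈ 0.181, b = sin(fδ)/sin δ ≈ 0.961.
p = a·p₁ + b·p₂ ≈ (0.338, -0.857, 0.390); φ = arcsin(p_z) ≈ 22.95°, λ = atan2(p_y, p_x) ≈ -68.48°.

≈ lat 23°N, lon 68°W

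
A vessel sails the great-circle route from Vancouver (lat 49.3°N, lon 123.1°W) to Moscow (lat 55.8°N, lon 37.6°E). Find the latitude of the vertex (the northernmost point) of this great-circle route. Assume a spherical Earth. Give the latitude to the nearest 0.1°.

The great circle lies in the plane with unit normal n̂ = (p₁ × p₂)/|p₁ × p₂|.
Here n̂_z ≈ +0.126; the vertex latitude is φ_max = arccos|n̂_z| ≈ 82.7°.
Check via Clairaut: cos φ_max = |cos φ₁| · sin C = cos(49.3°)·sin(11.2°) ≈ 0.126, again giving ≈ 82.7°.

≈ 82.7°N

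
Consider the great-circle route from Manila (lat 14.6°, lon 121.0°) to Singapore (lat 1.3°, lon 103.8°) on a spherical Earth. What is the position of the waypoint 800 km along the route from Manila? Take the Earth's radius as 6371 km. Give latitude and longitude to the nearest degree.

From cos δ = sin φ₁ sin φ₂ + cos φ₁ cos φ₂ cos Δλ, the central angle is δ ≈ 0.377 rad (21.6°). The total great-circle distance is δ·R ≈ 0.377 × 6371 ≈ 2399 km, so the target fraction is f = 800/2399 ≈ 0.333.
Interpolate at f ≈ 0.333 with slerp weights a = sin((1−f)δ)/sin δ ≈ 0.675, b = sin(fδ)/sin δ ≈ 0.341.
p = a·p₁ + b·p₂ ≈ (-0.418, 0.891, 0.178); φ = arcsin(p_z) ≈ 10.25°, λ = atan2(p_y, p_x) ≈ 115.13°.

≈ lat 10°, lon 115°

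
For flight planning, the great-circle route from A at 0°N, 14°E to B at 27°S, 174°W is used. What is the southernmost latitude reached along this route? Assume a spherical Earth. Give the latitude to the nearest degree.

The great circle lies in the plane with unit normal n̂ = (p₁ × p₂)/|p₁ × p₂|.
Here n̂_z ≈ +0.263; the vertex latitude is φ_max = arccos|n̂_z| ≈ 74.7°.

≈ 75°S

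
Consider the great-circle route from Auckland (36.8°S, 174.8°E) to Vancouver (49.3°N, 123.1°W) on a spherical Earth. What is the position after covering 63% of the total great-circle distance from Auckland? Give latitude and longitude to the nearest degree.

≈ 19°N, 151°W

The haversine formula gives a central angle δ ≈ 1.782 rad (102.1°) between the endpoints.
Interpolate at f = 0.63 with slerp weights a = sin((1−f)δ)/sin δ ≈ 0.627, b = sin(fδ)/sin δ ≈ 0.922.
p = a·p₁ + b·p₂ ≈ (-0.828, -0.458, 0.324); φ = arcsin(p_z) ≈ 18.88°, λ = atan2(p_y, p_x) ≈ -151.04°.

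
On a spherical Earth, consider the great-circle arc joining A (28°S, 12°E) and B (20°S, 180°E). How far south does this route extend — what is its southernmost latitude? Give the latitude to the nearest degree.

The great circle lies in the plane with unit normal n̂ = (p₁ × p₂)/|p₁ × p₂|.
Here n̂_z ≈ +0.227; the vertex latitude is φ_max = arccos|n̂_z| ≈ 76.9°.

≈ 77°S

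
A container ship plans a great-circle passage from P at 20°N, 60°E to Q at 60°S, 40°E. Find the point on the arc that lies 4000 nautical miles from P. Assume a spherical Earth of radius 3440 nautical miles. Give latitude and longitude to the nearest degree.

Write both endpoints as unit vectors p₁, p₂ with components (cos φ cos λ, cos φ sin λ, sin φ).
The central angle between the endpoints is δ = arccos(p₁·p₂) ≈ 1.425 rad (81.6°). The total great-circle distance is δ·R ≈ 1.425 × 3440 ≈ 4902 nmi, so the target fraction is f = 4000/4902 ≈ 0.816.
Interpolate at f ≈ 0.816 with slerp weights a = sin((1−f)δ)/sin δ ≈ 0.262, b = sin(fδ)/sin δ ≈ 0.928.
p = a·p₁ + b·p₂ ≈ (0.478, 0.511, -0.714); φ = arcsin(p_z) ≈ -45.55°, λ = atan2(p_y, p_x) ≈ 46.91°.

≈ 46°S, 47°E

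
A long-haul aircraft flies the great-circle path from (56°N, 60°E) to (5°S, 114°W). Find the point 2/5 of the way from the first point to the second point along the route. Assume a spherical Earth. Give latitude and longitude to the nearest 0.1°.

≈ (71.8°N, 100.5°W)

Write both endpoints as unit vectors p₁, p₂ with components (cos φ cos λ, cos φ sin λ, sin φ).
The central angle between the endpoints is δ = arccos(p₁·p₂) ≈ 2.248 rad (128.8°).
Interpolate at f = 2/5 with slerp weights a = sin((1−f)δ)/sin δ ≈ 1.251, b = sin(fδ)/sin δ ≈ 1.004.
p = a·p₁ + b·p₂ ≈ (-0.057, -0.308, 0.950); φ = arcsin(p_z) ≈ 71.76°, λ = atan2(p_y, p_x) ≈ -100.49°.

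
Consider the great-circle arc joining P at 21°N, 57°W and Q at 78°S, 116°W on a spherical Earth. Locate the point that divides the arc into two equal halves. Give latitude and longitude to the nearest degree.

≈ 30°S, 67°W

Write both endpoints as unit vectors p₁, p₂ with components (cos φ cos λ, cos φ sin λ, sin φ).
The central angle between the endpoints is δ = arccos(p₁·p₂) ≈ 1.824 rad (104.5°).
Interpolate at f = 1/2 with slerp weights a = sin((1−f)δ)/sin δ ≈ 0.817, b = sin(fδ)/sin δ ≈ 0.817.
p = a·p₁ + b·p₂ ≈ (0.341, -0.792, -0.506); φ = arcsin(p_z) ≈ -30.41°, λ = atan2(p_y, p_x) ≈ -66.72°.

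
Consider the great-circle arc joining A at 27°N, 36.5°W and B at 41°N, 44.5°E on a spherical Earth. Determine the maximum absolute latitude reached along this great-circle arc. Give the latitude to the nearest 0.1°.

The great circle lies in the plane with unit normal n̂ = (p₁ × p₂)/|p₁ × p₂|.
Here n̂_z ≈ +0.726; the vertex latitude is φ_max = arccos|n̂_z| ≈ 43.5°.
Check via Clairaut: cos φ_max = |cos φ₁| · sin C = cos(27.0°)·sin(54.5°) ≈ 0.726, again giving ≈ 43.5°.

≈ 43.5°N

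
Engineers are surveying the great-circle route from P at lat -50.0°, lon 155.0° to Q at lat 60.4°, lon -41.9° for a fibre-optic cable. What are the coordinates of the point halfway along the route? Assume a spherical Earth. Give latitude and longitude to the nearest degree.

≈ lat 25°, lon -165°

From cos δ = sin φ₁ sin φ₂ + cos φ₁ cos φ₂ cos Δλ, the central angle is δ ≈ 2.895 rad (165.9°).
Interpolate at f = 1/2 with slerp weights a = sin((1−f)δ)/sin δ ≈ 4.073, b = sin(fδ)/sin δ ≈ 4.073.
p = a·p₁ + b·p₂ ≈ (-0.875, -0.237, 0.421); φ = arcsin(p_z) ≈ 24.92°, λ = atan2(p_y, p_x) ≈ -164.84°.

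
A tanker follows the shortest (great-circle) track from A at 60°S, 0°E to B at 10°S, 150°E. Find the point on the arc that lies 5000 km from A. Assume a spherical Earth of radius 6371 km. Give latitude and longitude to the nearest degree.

≈ 66°S, 115°E

Write both endpoints as unit vectors p₁, p₂ with components (cos φ cos λ, cos φ sin λ, sin φ).
The central angle between the endpoints is δ = arccos(p₁·p₂) ≈ 1.850 rad (106.0°). The total great-circle distance is δ·R ≈ 1.850 × 6371 ≈ 11789 km, so the target fraction is f = 5000/11789 ≈ 0.424.
Interpolate at f ≈ 0.424 with slerp weights a = sin((1−f)δ)/sin δ ≈ 0.910, b = sin(fδ)/sin δ ≈ 0.735.
p = a·p₁ + b·p₂ ≈ (-0.172, 0.362, -0.916); φ = arcsin(p_z) ≈ -66.37°, λ = atan2(p_y, p_x) ≈ 115.39°.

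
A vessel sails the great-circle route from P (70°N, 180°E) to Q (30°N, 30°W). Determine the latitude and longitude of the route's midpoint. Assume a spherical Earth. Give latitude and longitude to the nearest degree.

Convert each endpoint to a unit vector on the sphere (x = cos φ cos λ, y = cos φ sin λ, z = sin φ).
The central angle between the endpoints is δ = arccos(p₁·p₂) ≈ 1.356 rad (77.7°).
Interpolate at f = 1/2 with slerp weights a = sin((1−f)δ)/sin δ ≈ 0.642, b = sin(fδ)/sin δ ≈ 0.642.
p = a·p₁ + b·p₂ ≈ (0.262, -0.278, 0.924); φ = arcsin(p_z) ≈ 67.55°, λ = atan2(p_y, p_x) ≈ -46.70°.

≈ (68°N, 47°W)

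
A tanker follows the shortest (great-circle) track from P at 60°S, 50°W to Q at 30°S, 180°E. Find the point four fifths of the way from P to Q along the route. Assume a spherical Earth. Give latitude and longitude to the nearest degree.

≈ 45°S, 171°W

Convert each endpoint to a unit vector on the sphere (x = cos φ cos λ, y = cos φ sin λ, z = sin φ).
The central angle between the endpoints is δ = arccos(p₁·p₂) ≈ 1.415 rad (81.1°).
Interpolate at f = 4/5 with slerp weights a = sin((1−f)δ)/sin δ ≈ 0.283, b = sin(fδ)/sin δ ≈ 0.916.
p = a·p₁ + b·p₂ ≈ (-0.703, -0.108, -0.703); φ = arcsin(p_z) ≈ -44.68°, λ = atan2(p_y, p_x) ≈ -171.24°.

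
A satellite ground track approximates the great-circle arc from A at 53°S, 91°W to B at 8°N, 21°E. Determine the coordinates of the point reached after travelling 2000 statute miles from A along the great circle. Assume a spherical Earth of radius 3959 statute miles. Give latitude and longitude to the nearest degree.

≈ 50°S, 44°W

From cos δ = sin φ₁ sin φ₂ + cos φ₁ cos φ₂ cos Δλ, the central angle is δ ≈ 1.912 rad (109.5°). The total great-circle distance is δ·R ≈ 1.912 × 3959 ≈ 7569 mi, so the target fraction is f = 2000/7569 ≈ 0.264.
Interpolate at f ≈ 0.264 with slerp weights a = sin((1−f)δ)/sin δ ≈ 1.047, b = sin(fδ)/sin δ ≈ 0.514.
p = a·p₁ + b·p₂ ≈ (0.464, -0.448, -0.765); φ = arcsin(p_z) ≈ -49.87°, λ = atan2(p_y, p_x) ≈ -43.99°.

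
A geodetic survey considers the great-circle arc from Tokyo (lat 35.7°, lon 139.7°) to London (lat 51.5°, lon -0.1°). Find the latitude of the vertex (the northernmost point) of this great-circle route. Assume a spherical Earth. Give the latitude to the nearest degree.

The great circle lies in the plane with unit normal n̂ = (p₁ × p₂)/|p₁ × p₂|.
Here n̂_z ≈ -0.327; the vertex latitude is φ_max = arccos|n̂_z| ≈ 70.9°.
Check via Clairaut: cos φ_max = |cos φ₁| · sin C = cos(35.7°)·sin(23.8°) ≈ 0.327, again giving ≈ 70.9°.

≈ 71°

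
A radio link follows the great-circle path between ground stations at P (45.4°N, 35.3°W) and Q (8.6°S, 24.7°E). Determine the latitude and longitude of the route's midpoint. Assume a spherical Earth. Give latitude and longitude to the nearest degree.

≈ (21°N, 0°E)

Write both endpoints as unit vectors p₁, p₂ with components (cos φ cos λ, cos φ sin λ, sin φ).
The central angle between the endpoints is δ = arccos(p₁·p₂) ≈ 1.328 rad (76.1°).
Interpolate at f = 1/2 with slerp weights a = sin((1−f)δ)/sin δ ≈ 0.635, b = sin(fδ)/sin δ ≈ 0.635.
p = a·p₁ + b·p₂ ≈ (0.934, 0.005, 0.357); φ = arcsin(p_z) ≈ 20.92°, λ = atan2(p_y, p_x) ≈ 0.29°.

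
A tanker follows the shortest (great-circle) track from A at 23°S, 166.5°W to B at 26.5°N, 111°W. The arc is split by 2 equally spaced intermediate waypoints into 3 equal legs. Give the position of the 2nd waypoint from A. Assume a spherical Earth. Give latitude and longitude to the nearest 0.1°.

≈ 10.5°N, 130.4°W

From cos δ = sin φ₁ sin φ₂ + cos φ₁ cos φ₂ cos Δλ, the central angle is δ ≈ 1.274 rad (73.0°).
Interpolate at f = 2/3 with slerp weights a = sin((1−f)δ)/sin δ ≈ 0.431, b = sin(fδ)/sin δ ≈ 0.785.
p = a·p₁ + b·p₂ ≈ (-0.638, -0.749, 0.182); φ = arcsin(p_z) ≈ 10.49°, λ = atan2(p_y, p_x) ≈ -130.42°.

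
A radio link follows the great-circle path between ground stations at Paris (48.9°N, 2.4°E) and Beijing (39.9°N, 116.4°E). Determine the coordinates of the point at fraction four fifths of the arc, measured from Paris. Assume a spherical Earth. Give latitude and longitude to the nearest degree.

≈ 51°N, 102°E

Write both endpoints as unit vectors p₁, p₂ with components (cos φ cos λ, cos φ sin λ, sin φ).
The central angle between the endpoints is δ = arccos(p₁·p₂) ≈ 1.289 rad (73.8°).
Interpolate at f = 4/5 with slerp weights a = sin((1−f)δ)/sin δ ≈ 0.265, b = sin(fδ)/sin δ ≈ 0.893.
p = a·p₁ + b·p₂ ≈ (-0.130, 0.621, 0.773); φ = arcsin(p_z) ≈ 50.61°, λ = atan2(p_y, p_x) ≈ 101.85°.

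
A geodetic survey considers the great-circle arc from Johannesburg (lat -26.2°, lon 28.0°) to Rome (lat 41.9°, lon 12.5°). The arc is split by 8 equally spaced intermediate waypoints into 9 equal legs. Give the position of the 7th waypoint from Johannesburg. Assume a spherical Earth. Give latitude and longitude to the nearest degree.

Write both endpoints as unit vectors p₁, p₂ with components (cos φ cos λ, cos φ sin λ, sin φ).
The central angle between the endpoints is δ = arccos(p₁·p₂) ≈ 1.215 rad (69.6°).
Interpolate at f = 7/9 with slerp weights a = sin((1−f)δ)/sin δ ≈ 0.285, b = sin(fδ)/sin δ ≈ 0.865.
p = a·p₁ + b·p₂ ≈ (0.854, 0.259, 0.452); φ = arcsin(p_z) ≈ 26.86°, λ = atan2(p_y, p_x) ≈ 16.89°.

≈ lat 27°, lon 17°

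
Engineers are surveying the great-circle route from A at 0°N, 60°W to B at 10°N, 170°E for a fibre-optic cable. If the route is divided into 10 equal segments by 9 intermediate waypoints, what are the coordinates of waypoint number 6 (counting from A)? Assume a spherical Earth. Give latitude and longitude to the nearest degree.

From cos δ = sin φ₁ sin φ₂ + cos φ₁ cos φ₂ cos Δλ, the central angle is δ ≈ 2.256 rad (129.3°).
Interpolate at f = 6/10 with slerp weights a = sin((1−f)δ)/sin δ ≈ 1.014, b = sin(fδ)/sin δ ≈ 1.261.
p = a·p₁ + b·p₂ ≈ (-0.716, -0.662, 0.219); φ = arcsin(p_z) ≈ 12.65°, λ = atan2(p_y, p_x) ≈ -137.25°.

≈ 13°N, 137°W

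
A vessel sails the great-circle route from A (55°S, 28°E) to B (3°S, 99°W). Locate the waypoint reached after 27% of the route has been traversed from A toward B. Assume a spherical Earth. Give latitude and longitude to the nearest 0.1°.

The haversine formula gives a central angle δ ≈ 1.877 rad (107.6°) between the endpoints.
Interpolate at f = 0.27 with slerp weights a = sin((1−f)δ)/sin δ ≈ 1.028, b = sin(fδ)/sin δ ≈ 0.509.
p = a·p₁ + b·p₂ ≈ (0.441, -0.225, -0.869); φ = arcsin(p_z) ≈ -60.31°, λ = atan2(p_y, p_x) ≈ -27.08°.

≈ (60.3°S, 27.1°W)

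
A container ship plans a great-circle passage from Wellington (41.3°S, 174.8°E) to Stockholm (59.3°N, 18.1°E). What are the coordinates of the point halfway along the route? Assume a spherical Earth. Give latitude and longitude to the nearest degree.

≈ 30°N, 139°E

The haversine formula gives a central angle δ ≈ 2.738 rad (156.9°) between the endpoints.
Interpolate at f = 1/2 with slerp weights a = sin((1−f)δ)/sin δ ≈ 2.497, b = sin(fδ)/sin δ ≈ 2.497.
p = a·p₁ + b·p₂ ≈ (-0.656, 0.566, 0.499); φ = arcsin(p_z) ≈ 29.93°, λ = atan2(p_y, p_x) ≈ 139.23°.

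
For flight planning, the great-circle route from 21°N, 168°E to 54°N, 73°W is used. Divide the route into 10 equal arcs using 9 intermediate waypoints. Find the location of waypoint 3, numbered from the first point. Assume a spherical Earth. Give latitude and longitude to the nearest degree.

≈ 43°N, 174°W

Convert each endpoint to a unit vector on the sphere (x = cos φ cos λ, y = cos φ sin λ, z = sin φ).
The central angle between the endpoints is δ = arccos(p₁·p₂) ≈ 1.547 rad (88.6°).
Interpolate at f = 3/10 with slerp weights a = sin((1−f)δ)/sin δ ≈ 0.884, b = sin(fδ)/sin δ ≈ 0.448.
p = a·p₁ + b·p₂ ≈ (-0.730, -0.080, 0.679); φ = arcsin(p_z) ≈ 42.75°, λ = atan2(p_y, p_x) ≈ -173.73°.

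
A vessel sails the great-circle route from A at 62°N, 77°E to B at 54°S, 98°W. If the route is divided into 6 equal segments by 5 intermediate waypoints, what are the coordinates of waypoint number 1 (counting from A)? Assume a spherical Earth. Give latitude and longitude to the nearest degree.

Convert each endpoint to a unit vector on the sphere (x = cos φ cos λ, y = cos φ sin λ, z = sin φ).
The central angle between the endpoints is δ = arccos(p₁·p₂) ≈ 2.995 rad (171.6°).
Interpolate at f = 1/6 with slerp weights a = sin((1−f)δ)/sin δ ≈ 4.111, b = sin(fδ)/sin δ ≈ 3.268.
p = a·p₁ + b·p₂ ≈ (0.167, -0.022, 0.986); φ = arcsin(p_z) ≈ 80.32°, λ = atan2(p_y, p_x) ≈ -7.44°.

≈ 80°N, 7°W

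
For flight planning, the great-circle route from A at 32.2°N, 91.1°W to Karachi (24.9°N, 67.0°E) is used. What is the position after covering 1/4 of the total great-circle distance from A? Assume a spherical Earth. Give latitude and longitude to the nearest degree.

Write both endpoints as unit vectors p₁, p₂ with components (cos φ cos λ, cos φ sin λ, sin φ).
The central angle between the endpoints is δ = arccos(p₁·p₂) ≈ 2.080 rad (119.2°).
Interpolate at f = 1/4 with slerp weights a = sin((1−f)δ)/sin δ ≈ 1.145, b = sin(fδ)/sin δ ≈ 0.569.
p = a·p₁ + b·p₂ ≈ (0.183, -0.494, 0.850); φ = arcsin(p_z) ≈ 58.22°, λ = atan2(p_y, p_x) ≈ -69.65°.

≈ 58°N, 70°W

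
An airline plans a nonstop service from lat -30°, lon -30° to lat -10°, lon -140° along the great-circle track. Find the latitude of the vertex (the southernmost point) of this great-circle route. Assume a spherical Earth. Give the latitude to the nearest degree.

≈ -35°

The great circle lies in the plane with unit normal n̂ = (p₁ × p₂)/|p₁ × p₂|.
Here n̂_z ≈ -0.819; the vertex latitude is φ_max = arccos|n̂_z| ≈ 35.0°.
Check via Clairaut: cos φ_max = |cos φ₁| · sin C = cos(30.0°)·sin(109.0°) ≈ 0.819, again giving ≈ 35.0°.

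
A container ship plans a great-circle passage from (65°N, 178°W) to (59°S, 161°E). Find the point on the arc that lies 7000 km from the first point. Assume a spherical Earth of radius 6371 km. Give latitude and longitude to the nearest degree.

Write both endpoints as unit vectors p₁, p₂ with components (cos φ cos λ, cos φ sin λ, sin φ).
The central angle between the endpoints is δ = arccos(p₁·p₂) ≈ 2.182 rad (125.0°). The total great-circle distance is δ·R ≈ 2.182 × 6371 ≈ 13900 km, so the target fraction is f = 7000/13900 ≈ 0.504.
Interpolate at f ≈ 0.504 with slerp weights a = sin((1−f)δ)/sin δ ≈ 1.078, b = sin(fδ)/sin δ ≈ 1.087.
p = a·p₁ + b·p₂ ≈ (-0.985, 0.166, 0.045); φ = arcsin(p_z) ≈ 2.60°, λ = atan2(p_y, p_x) ≈ 170.41°.

≈ (3°N, 170°E)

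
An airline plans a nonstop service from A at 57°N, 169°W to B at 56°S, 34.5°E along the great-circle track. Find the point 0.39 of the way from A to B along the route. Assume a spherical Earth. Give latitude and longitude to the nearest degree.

From cos δ = sin φ₁ sin φ₂ + cos φ₁ cos φ₂ cos Δλ, the central angle is δ ≈ 2.916 rad (167.1°).
Interpolate at f = 0.39 with slerp weights a = sin((1−f)δ)/sin δ ≈ 4.368, b = sin(fδ)/sin δ ≈ 4.051.
p = a·p₁ + b·p₂ ≈ (-0.469, 0.829, 0.305); φ = arcsin(p_z) ≈ 17.76°, λ = atan2(p_y, p_x) ≈ 119.47°.

≈ 18°N, 119°E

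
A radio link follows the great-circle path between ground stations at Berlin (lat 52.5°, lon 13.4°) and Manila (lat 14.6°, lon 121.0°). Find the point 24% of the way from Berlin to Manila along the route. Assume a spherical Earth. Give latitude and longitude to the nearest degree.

≈ lat 56°, lon 50°

The haversine formula gives a central angle δ ≈ 1.549 rad (88.7°) between the endpoints.
Interpolate at f = 0.24 with slerp weights a = sin((1−f)δ)/sin δ ≈ 0.924, b = sin(fδ)/sin δ ≈ 0.363.
p = a·p₁ + b·p₂ ≈ (0.366, 0.432, 0.824); φ = arcsin(p_z) ≈ 55.53°, λ = atan2(p_y, p_x) ≈ 49.71°.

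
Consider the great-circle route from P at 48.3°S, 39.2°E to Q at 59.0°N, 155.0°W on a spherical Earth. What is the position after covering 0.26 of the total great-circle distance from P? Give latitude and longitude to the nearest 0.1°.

≈ 9.2°S, 61.2°E

The haversine formula gives a central angle δ ≈ 2.905 rad (166.4°) between the endpoints.
Interpolate at f = 0.26 with slerp weights a = sin((1−f)δ)/sin δ ≈ 3.571, b = sin(fδ)/sin δ ≈ 2.925.
p = a·p₁ + b·p₂ ≈ (0.476, 0.865, -0.160); φ = arcsin(p_z) ≈ -9.18°, λ = atan2(p_y, p_x) ≈ 61.18°.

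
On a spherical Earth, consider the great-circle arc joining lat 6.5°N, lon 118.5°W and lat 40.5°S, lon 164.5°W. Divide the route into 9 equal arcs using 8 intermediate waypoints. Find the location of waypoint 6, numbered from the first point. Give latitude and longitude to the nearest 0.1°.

Convert each endpoint to a unit vector on the sphere (x = cos φ cos λ, y = cos φ sin λ, z = sin φ).
The central angle between the endpoints is δ = arccos(p₁·p₂) ≈ 1.103 rad (63.2°).
Interpolate at f = 6/9 with slerp weights a = sin((1−f)δ)/sin δ ≈ 0.403, b = sin(fδ)/sin δ ≈ 0.752.
p = a·p₁ + b·p₂ ≈ (-0.742, -0.504, -0.442); φ = arcsin(p_z) ≈ -26.26°, λ = atan2(p_y, p_x) ≈ -145.78°.

≈ lat 26.3°S, lon 145.8°W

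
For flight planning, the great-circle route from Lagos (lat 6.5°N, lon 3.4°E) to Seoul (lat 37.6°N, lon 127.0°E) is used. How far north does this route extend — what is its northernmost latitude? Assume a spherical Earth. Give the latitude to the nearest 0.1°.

The great circle lies in the plane with unit normal n̂ = (p₁ × p₂)/|p₁ × p₂|.
Here n̂_z ≈ +0.705; the vertex latitude is φ_max = arccos|n̂_z| ≈ 45.2°.
Check via Clairaut: cos φ_max = |cos φ₁| · sin C = cos(6.5°)·sin(45.2°) ≈ 0.705, again giving ≈ 45.2°.

≈ 45.2°N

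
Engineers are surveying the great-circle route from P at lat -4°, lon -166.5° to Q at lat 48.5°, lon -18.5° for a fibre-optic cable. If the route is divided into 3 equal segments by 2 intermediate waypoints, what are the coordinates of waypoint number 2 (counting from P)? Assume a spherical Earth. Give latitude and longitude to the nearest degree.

From cos δ = sin φ₁ sin φ₂ + cos φ₁ cos φ₂ cos Δλ, the central angle is δ ≈ 2.230 rad (127.8°).
Interpolate at f = 2/3 with slerp weights a = sin((1−f)δ)/sin δ ≈ 0.857, b = sin(fδ)/sin δ ≈ 1.261.
p = a·p₁ + b·p₂ ≈ (-0.038, -0.465, 0.885); φ = arcsin(p_z) ≈ 62.21°, λ = atan2(p_y, p_x) ≈ -94.73°.

≈ lat 62°, lon -95°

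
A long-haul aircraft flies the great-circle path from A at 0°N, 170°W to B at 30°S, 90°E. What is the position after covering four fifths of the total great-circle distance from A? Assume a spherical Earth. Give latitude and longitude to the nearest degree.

≈ 30°S, 113°E

Write both endpoints as unit vectors p₁, p₂ with components (cos φ cos λ, cos φ sin λ, sin φ).
The central angle between the endpoints is δ = arccos(p₁·p₂) ≈ 1.722 rad (98.6°).
Interpolate at f = 4/5 with slerp weights a = sin((1−f)δ)/sin δ ≈ 0.341, b = sin(fδ)/sin δ ≈ 0.993.
p = a·p₁ + b·p₂ ≈ (-0.336, 0.800, -0.496); φ = arcsin(p_z) ≈ -29.76°, λ = atan2(p_y, p_x) ≈ 112.79°.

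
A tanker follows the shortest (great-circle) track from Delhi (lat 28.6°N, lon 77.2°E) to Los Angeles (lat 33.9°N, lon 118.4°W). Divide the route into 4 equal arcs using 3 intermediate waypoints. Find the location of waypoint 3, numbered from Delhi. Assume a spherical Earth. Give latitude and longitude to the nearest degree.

≈ lat 61°N, lon 134°W

The haversine formula gives a central angle δ ≈ 2.021 rad (115.8°) between the endpoints.
Interpolate at f = 3/4 with slerp weights a = sin((1−f)δ)/sin δ ≈ 0.537, b = sin(fδ)/sin δ ≈ 1.109.
p = a·p₁ + b·p₂ ≈ (-0.333, -0.349, 0.876); φ = arcsin(p_z) ≈ 61.13°, λ = atan2(p_y, p_x) ≈ -133.64°.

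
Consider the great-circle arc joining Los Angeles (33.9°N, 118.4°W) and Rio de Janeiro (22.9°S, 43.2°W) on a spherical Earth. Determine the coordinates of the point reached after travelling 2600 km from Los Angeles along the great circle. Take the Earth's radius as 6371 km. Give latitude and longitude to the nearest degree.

≈ 21°N, 96°W

From cos δ = sin φ₁ sin φ₂ + cos φ₁ cos φ₂ cos Δλ, the central angle is δ ≈ 1.593 rad (91.2°). The total great-circle distance is δ·R ≈ 1.593 × 6371 ≈ 10146 km, so the target fraction is f = 2600/10146 ≈ 0.256.
Interpolate at f ≈ 0.256 with slerp weights a = sin((1−f)δ)/sin δ ≈ 0.926, b = sin(fδ)/sin δ ≈ 0.397.
p = a·p₁ + b·p₂ ≈ (-0.099, -0.927, 0.362); φ = arcsin(p_z) ≈ 21.24°, λ = atan2(p_y, p_x) ≈ -96.11°.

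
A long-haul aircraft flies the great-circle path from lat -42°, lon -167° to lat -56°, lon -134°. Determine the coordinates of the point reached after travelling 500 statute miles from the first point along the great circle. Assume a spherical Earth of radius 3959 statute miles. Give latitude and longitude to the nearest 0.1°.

≈ lat -46.9°, lon -159.5°

Write both endpoints as unit vectors p₁, p₂ with components (cos φ cos λ, cos φ sin λ, sin φ).
The central angle between the endpoints is δ = arccos(p₁·p₂) ≈ 0.444 rad (25.4°). The total great-circle distance is δ·R ≈ 0.444 × 3959 ≈ 1756 mi, so the target fraction is f = 500/1756 ≈ 0.285.
Interpolate at f ≈ 0.285 with slerp weights a = sin((1−f)δ)/sin δ ≈ 0.727, b = sin(fδ)/sin δ ≈ 0.294.
p = a·p₁ + b·p₂ ≈ (-0.640, -0.240, -0.730); φ = arcsin(p_z) ≈ -46.86°, λ = atan2(p_y, p_x) ≈ -159.49°.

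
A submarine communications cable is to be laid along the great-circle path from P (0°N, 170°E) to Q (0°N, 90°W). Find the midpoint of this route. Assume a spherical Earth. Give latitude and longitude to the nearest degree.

≈ (0°N, 140°W)

Convert each endpoint to a unit vector on the sphere (x = cos φ cos λ, y = cos φ sin λ, z = sin φ).
The central angle between the endpoints is δ = arccos(p₁·p₂) ≈ 1.745 rad (100.0°).
Interpolate at f = 1/2 with slerp weights a = sin((1−f)δ)/sin δ ≈ 0.778, b = sin(fδ)/sin δ ≈ 0.778.
p = a·p₁ + b·p₂ ≈ (-0.766, -0.643, 0.000); φ = arcsin(p_z) ≈ 0.00°, λ = atan2(p_y, p_x) ≈ -140.00°.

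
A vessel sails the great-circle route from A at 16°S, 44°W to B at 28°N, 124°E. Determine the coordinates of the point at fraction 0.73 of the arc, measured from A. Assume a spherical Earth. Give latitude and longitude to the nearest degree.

Write both endpoints as unit vectors p₁, p₂ with components (cos φ cos λ, cos φ sin λ, sin φ).
The central angle between the endpoints is δ = arccos(p₁·p₂) ≈ 2.856 rad (163.7°).
Interpolate at f = 0.73 with slerp weights a = sin((1−f)δ)/sin δ ≈ 2.477, b = sin(fδ)/sin δ ≈ 3.094.
p = a·p₁ + b·p₂ ≈ (0.185, 0.611, 0.770); φ = arcsin(p_z) ≈ 50.34°, λ = atan2(p_y, p_x) ≈ 73.13°.

≈ 50°N, 73°E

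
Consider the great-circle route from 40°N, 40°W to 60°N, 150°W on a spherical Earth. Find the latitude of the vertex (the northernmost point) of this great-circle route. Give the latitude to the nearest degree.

≈ 67°N

The great circle lies in the plane with unit normal n̂ = (p₁ × p₂)/|p₁ × p₂|.
Here n̂_z ≈ -0.398; the vertex latitude is φ_max = arccos|n̂_z| ≈ 66.6°.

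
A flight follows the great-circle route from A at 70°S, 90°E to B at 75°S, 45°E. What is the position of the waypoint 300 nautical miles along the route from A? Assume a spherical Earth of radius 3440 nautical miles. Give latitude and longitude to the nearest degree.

Convert each endpoint to a unit vector on the sphere (x = cos φ cos λ, y = cos φ sin λ, z = sin φ).
The central angle between the endpoints is δ = arccos(p₁·p₂) ≈ 0.244 rad (14.0°). The total great-circle distance is δ·R ≈ 0.244 × 3440 ≈ 841 nmi, so the target fraction is f = 300/841 ≈ 0.357.
Interpolate at f ≈ 0.357 with slerp weights a = sin((1−f)δ)/sin δ ≈ 0.647, b = sin(fδ)/sin δ ≈ 0.360.
p = a·p₁ + b·p₂ ≈ (0.066, 0.287, -0.956); φ = arcsin(p_z) ≈ -72.87°, λ = atan2(p_y, p_x) ≈ 77.08°.

≈ 73°S, 77°E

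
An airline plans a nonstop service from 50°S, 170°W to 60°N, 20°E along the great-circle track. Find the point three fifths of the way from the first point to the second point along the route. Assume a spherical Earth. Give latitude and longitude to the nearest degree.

From cos δ = sin φ₁ sin φ₂ + cos φ₁ cos φ₂ cos Δλ, the central angle is δ ≈ 2.941 rad (168.5°).
Interpolate at f = 3/5 with slerp weights a = sin((1−f)δ)/sin δ ≈ 4.631, b = sin(fδ)/sin δ ≈ 4.922.
p = a·p₁ + b·p₂ ≈ (-0.619, 0.325, 0.715); φ = arcsin(p_z) ≈ 45.67°, λ = atan2(p_y, p_x) ≈ 152.30°.

≈ 46°N, 152°E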